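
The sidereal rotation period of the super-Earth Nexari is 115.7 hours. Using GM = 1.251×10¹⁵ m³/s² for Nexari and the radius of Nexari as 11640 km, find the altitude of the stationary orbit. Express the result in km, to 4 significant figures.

T = 115.7 hours = 4.165×10⁵ s.
A synchronous orbit has period T, so by Kepler's third law a = (μT²/4π²)^(1/3).
μT²/4π² = 1.251×10¹⁵ × (4.165×10⁵)² / 39.48 = 5.498×10²⁴ m³.
a = 1.765×10⁸ m = 1.7649×10⁵ km.
Altitude h = a − R = 1.7649×10⁵ − 11640 = 1.6485×10⁵ km.

h_sync ≈ 1.649×10⁵ km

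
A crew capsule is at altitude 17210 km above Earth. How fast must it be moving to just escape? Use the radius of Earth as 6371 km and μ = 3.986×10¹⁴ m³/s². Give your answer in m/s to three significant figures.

r = 6371 + 17210 = 23581 km = 2.3581×10⁷ m.
Escape speed v_esc = √(2μ/r) = √(2 × 3.986×10¹⁴ / 2.358×10⁷) = √(3.381×10⁷) = 5814 m/s.

v_esc ≈ 5810 m/s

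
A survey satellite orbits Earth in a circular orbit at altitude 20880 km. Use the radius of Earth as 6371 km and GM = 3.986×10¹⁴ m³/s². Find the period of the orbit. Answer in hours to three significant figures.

T ≈ 12.4 hours

r = 6371 + 20880 = 27251 km = 2.7251×10⁷ m.
Kepler's third law: T = 2π√(r³/μ) = 2π√((2.725×10⁷)³ / 3.986×10¹⁴).
r³/μ = 5.077×10⁷ s², so T = 2π × 7.125×10³ = 4.477×10⁴ s.
Converting: 4.477×10⁴ s ÷ 3600 = 12.44 hours.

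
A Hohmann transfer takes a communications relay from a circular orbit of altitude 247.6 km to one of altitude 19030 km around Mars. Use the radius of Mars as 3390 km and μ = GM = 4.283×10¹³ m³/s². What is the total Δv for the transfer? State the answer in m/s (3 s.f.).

Δv_total ≈ 1720 m/s

r₁ = 3390 + 247.6 = 3637.6 km = 3.6376×10⁶ m.
r₂ = 3390 + 19030 = 22420 km = 2.2420×10⁷ m.
Transfer ellipse a_t = (r₁ + r₂)/2 = 1.303×10⁷ m.
At r₁: circular v_c1 = √(μ/r₁) = 3431 m/s; transfer-periapsis v_p = √[μ(2/r₁ − 1/a_t)] = 4501 m/s.
Δv₁ = v_p − v_c1 = 1070 m/s.
At r₂: circular v_c2 = √(μ/r₂) = 1382 m/s; transfer-apoapsis v_a = √[μ(2/r₂ − 1/a_t)] = 730.3 m/s.
Δv₂ = v_c2 − v_a = 651.8 m/s.
Total Δv = Δv₁ + Δv₂ = 1722 m/s.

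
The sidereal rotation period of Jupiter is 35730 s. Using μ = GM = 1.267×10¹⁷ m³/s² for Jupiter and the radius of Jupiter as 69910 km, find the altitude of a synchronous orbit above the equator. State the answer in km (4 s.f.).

h_sync ≈ 90110 km

A synchronous orbit has period T, so by Kepler's third law a = (μT²/4π²)^(1/3).
μT²/4π² = 1.267×10¹⁷ × (3.573×10⁴)² / 39.48 = 4.097×10²⁴ m³.
a = 1.600×10⁸ m = 1.6002×10⁵ km.
Altitude h = a − R = 1.6002×10⁵ − 69910 = 90105 km.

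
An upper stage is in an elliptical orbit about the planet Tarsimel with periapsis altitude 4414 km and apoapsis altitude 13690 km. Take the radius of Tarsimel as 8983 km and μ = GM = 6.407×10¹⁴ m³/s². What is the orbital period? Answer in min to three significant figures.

r_p = 8983 + 4414 = 13397 km = 1.3397×10⁷ m.
r_a = 8983 + 13690 = 22673 km = 2.2673×10⁷ m.
Semi-major axis a = (r_p + r_a)/2 = (13397 + 22673)/2 = 18035 km = 1.804×10⁷ m.
By Kepler's third law T = 2π√(a³/μ) = 2π × 3.026×10³ = 1.901×10⁴ s.
= 316.9 min.

T ≈ 317 min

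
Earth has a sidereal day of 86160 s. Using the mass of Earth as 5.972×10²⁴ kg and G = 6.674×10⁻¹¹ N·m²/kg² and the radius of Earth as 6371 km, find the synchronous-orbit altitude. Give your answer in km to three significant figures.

h_sync ≈ 35800 km

μ = GM = 6.674×10⁻¹¹ × 5.972×10²⁴ = 3.986×10¹⁴ m³/s².
A synchronous orbit has period T, so by Kepler's third law a = (μT²/4π²)^(1/3).
μT²/4π² = 3.986×10¹⁴ × (8.616×10⁴)² / 39.48 = 7.495×10²² m³.
a = 4.216×10⁷ m = 42162 km.
Altitude h = a − R = 42162 − 6371 = 35791 km.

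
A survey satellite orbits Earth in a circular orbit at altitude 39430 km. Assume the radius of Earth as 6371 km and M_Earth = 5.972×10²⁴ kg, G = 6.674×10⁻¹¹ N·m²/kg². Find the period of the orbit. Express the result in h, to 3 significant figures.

T ≈ 27.1 h

μ = GM = 6.674×10⁻¹¹ × 5.972×10²⁴ = 3.986×10¹⁴ m³/s².
r = 6371 + 39430 = 45801 km = 4.5801×10⁷ m.
Kepler's third law: T = 2π√(r³/μ) = 2π√((4.580×10⁷)³ / 3.986×10¹⁴).
r³/μ = 2.411×10⁸ s², so T = 2π × 1.553×10⁴ = 9.755×10⁴ s.
Converting: 9.755×10⁴ s ÷ 3600 = 27.10 h.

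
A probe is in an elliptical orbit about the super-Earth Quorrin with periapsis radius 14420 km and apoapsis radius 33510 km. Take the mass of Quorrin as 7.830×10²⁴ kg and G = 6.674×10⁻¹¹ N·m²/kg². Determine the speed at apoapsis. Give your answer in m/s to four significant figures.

v ≈ 3063 m/s

μ = GM = 6.674×10⁻¹¹ × 7.830×10²⁴ = 5.226×10¹⁴ m³/s².
Semi-major axis a = (r_p + r_a)/2 = 23965 km = 2.396×10⁷ m.
Vis-viva: v² = μ(2/r − 1/a) = 5.226×10¹⁴ × (5.968×10⁻⁸ − 4.173×10⁻⁸) = 9.383×10⁶ m²/s².
v = 3063 m/s.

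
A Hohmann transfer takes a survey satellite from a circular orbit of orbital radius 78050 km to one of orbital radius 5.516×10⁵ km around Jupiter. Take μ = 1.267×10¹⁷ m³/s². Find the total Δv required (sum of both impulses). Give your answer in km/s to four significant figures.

r₁ = 78050 km = 7.805×10⁷ m.
r₂ = 5.516×10⁵ km = 5.516×10⁸ m.
Transfer ellipse a_t = (r₁ + r₂)/2 = 3.148×10⁸ m.
At r₁: circular v_c1 = √(μ/r₁) = 40290 m/s; transfer-perijove v_p = √[μ(2/r₁ − 1/a_t)] = 53330 m/s.
Δv₁ = v_p − v_c1 = 13040 m/s.
At r₂: circular v_c2 = √(μ/r₂) = 15160 m/s; transfer-apojove v_a = √[μ(2/r₂ − 1/a_t)] = 7546 m/s.
Δv₂ = v_c2 − v_a = 7610 m/s.
Total Δv = Δv₁ + Δv₂ = 20650 m/s = 20.65 km/s.

Δv_total ≈ 20.65 km/s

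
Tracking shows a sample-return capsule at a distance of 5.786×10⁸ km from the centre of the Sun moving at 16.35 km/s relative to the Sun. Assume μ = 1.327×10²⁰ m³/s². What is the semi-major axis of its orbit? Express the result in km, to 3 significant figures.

a ≈ 6.93×10⁸ km

r = 5.786×10¹¹ m.
Vis-viva rearranged: 1/a = 2/r − v²/μ = 3.457×10⁻¹² − 2.014×10⁻¹² = 1.442×10⁻¹² m⁻¹.
a = 6.934×10¹¹ m = 6.9342×10⁸ km.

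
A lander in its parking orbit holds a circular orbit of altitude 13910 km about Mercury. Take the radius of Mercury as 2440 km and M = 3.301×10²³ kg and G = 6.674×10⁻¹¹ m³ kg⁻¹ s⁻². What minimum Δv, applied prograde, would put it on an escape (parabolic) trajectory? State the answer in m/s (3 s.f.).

μ = GM = 6.674×10⁻¹¹ × 3.301×10²³ = 2.203×10¹³ m³/s².
r = 2440 + 13910 = 16350 km = 1.6350×10⁷ m.
Circular speed v_c = √(μ/r) = 1161 m/s.
Escape speed v_esc = √(2μ/r) = √2 × v_c = 1642 m/s.
Δv = v_esc − v_c = 480.8 m/s.

Δv ≈ 481 m/s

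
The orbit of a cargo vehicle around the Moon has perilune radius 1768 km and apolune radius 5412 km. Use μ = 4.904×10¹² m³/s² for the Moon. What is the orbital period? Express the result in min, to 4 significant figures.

T ≈ 321.7 min

Semi-major axis a = (r_p + r_a)/2 = (1768.0 + 5412.0)/2 = 3590.0 km = 3.590×10⁶ m.
By Kepler's third law T = 2π√(a³/μ) = 2π × 3.072×10³ = 1.930×10⁴ s.
= 321.7 min.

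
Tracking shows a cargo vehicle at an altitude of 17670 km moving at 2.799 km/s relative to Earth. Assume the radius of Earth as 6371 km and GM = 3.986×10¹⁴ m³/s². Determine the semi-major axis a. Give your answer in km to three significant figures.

r = 6371 + 17670 = 24041 km = 2.404×10⁷ m.
Vis-viva rearranged: 1/a = 2/r − v²/μ = 8.319×10⁻⁸ − 1.965×10⁻⁸ = 6.354×10⁻⁸ m⁻¹.
a = 1.574×10⁷ m = 15739 km.

a ≈ 15700 km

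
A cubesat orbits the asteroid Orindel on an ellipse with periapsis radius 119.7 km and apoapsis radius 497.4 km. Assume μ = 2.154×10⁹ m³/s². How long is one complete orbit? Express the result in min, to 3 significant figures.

T ≈ 387 min

Semi-major axis a = (r_p + r_a)/2 = (119.70 + 497.40)/2 = 308.55 km = 3.086×10⁵ m.
By Kepler's third law T = 2π√(a³/μ) = 2π × 3.693×10³ = 2.320×10⁴ s.
= 386.7 min.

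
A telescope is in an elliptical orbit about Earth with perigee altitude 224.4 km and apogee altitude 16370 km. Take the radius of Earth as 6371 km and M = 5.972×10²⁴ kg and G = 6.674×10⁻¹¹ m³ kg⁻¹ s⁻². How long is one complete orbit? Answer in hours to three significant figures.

μ = GM = 6.674×10⁻¹¹ × 5.972×10²⁴ = 3.986×10¹⁴ m³/s².
r_p = 6371 + 224.4 = 6595.4 km = 6.5954×10⁶ m.
r_a = 6371 + 16370 = 22741 km = 2.2741×10⁷ m.
Semi-major axis a = (r_p + r_a)/2 = (6595.4 + 22741)/2 = 14668 km = 1.467×10⁷ m.
By Kepler's third law T = 2π√(a³/μ) = 2π × 2.814×10³ = 1.768×10⁴ s.
= 4.911 hours.

T ≈ 4.91 hours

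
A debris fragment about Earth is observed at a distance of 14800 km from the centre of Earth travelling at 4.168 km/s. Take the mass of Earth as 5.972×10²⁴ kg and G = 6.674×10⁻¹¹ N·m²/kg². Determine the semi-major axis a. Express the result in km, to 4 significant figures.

μ = GM = 6.674×10⁻¹¹ × 5.972×10²⁴ = 3.986×10¹⁴ m³/s².
r = 1.480×10⁷ m.
Specific orbital energy ε = v²/2 − μ/r = (4168)²/2 − 3.986×10¹⁴/1.480×10⁷ = -1.824×10⁷ J/kg.
Since ε = −μ/(2a), a = −μ/(2ε) = 1.092×10⁷ m = 10923 km.

a ≈ 10920 km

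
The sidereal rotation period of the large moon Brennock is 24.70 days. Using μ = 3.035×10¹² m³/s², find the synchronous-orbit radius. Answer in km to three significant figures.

r_sync ≈ 70500 km

T = 24.70 days = 2.134×10⁶ s.
A synchronous orbit has period T, so by Kepler's third law a = (μT²/4π²)^(1/3).
μT²/4π² = 3.035×10¹² × (2.134×10⁶)² / 39.48 = 3.501×10²³ m³.
a = 7.048×10⁷ m = 70481 km.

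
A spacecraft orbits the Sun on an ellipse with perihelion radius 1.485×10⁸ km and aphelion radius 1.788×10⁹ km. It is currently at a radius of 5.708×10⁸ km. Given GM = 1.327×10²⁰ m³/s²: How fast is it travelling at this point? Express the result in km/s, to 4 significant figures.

Semi-major axis a = (r_p + r_a)/2 = 9.6825×10⁸ km = 9.682×10¹¹ m.
Vis-viva: v² = μ(2/r − 1/a) = 1.327×10²⁰ × (3.504×10⁻¹² − 1.033×10⁻¹²) = 3.279×10⁸ m²/s².
v = 18110 m/s = 18.11 km/s.

v ≈ 18.11 km/s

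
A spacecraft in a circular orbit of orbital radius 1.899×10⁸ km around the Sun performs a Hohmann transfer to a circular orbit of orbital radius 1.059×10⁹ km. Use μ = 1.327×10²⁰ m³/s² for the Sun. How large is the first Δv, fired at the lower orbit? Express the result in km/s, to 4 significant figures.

r₁ = 1.899×10⁸ km = 1.899×10¹¹ m.
r₂ = 1.059×10⁹ km = 1.059×10¹² m.
Transfer ellipse a_t = (r₁ + r₂)/2 = 6.244×10¹¹ m.
At r₁: circular v_c1 = √(μ/r₁) = 26430 m/s; transfer-perihelion v_p = √[μ(2/r₁ − 1/a_t)] = 34420 m/s.
Δv₁ = v_p − v_c1 = 7990 m/s.
= 7.990 km/s.

Δv ≈ 7.990 km/s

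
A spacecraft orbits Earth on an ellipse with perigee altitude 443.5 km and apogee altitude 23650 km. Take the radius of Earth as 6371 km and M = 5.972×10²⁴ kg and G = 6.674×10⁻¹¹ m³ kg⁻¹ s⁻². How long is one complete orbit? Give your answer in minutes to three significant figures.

μ = GM = 6.674×10⁻¹¹ × 5.972×10²⁴ = 3.986×10¹⁴ m³/s².
r_p = 6371 + 443.5 = 6814.5 km = 6.8145×10⁶ m.
r_a = 6371 + 23650 = 30021 km = 3.0021×10⁷ m.
Semi-major axis a = (r_p + r_a)/2 = (6814.5 + 30021)/2 = 18418 km = 1.842×10⁷ m.
By Kepler's third law T = 2π√(a³/μ) = 2π × 3.959×10³ = 2.488×10⁴ s.
= 414.6 minutes.

T ≈ 415 minutes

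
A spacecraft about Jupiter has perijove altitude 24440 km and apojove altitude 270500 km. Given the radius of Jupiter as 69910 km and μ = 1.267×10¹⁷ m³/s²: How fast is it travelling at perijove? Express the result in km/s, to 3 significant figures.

r_p = 69910 + 24440 = 94350 km = 9.4350×10⁷ m.
r_a = 69910 + 270500 = 340410 km = 3.4041×10⁸ m.
Semi-major axis a = (r_p + r_a)/2 = 2.1738×10⁵ km = 2.174×10⁸ m.
Vis-viva: v² = μ(2/r − 1/a) = 1.267×10¹⁷ × (2.120×10⁻⁸ − 4.600×10⁻⁹) = 2.103×10⁹ m²/s².
v = 45860 m/s = 45.86 km/s.

v ≈ 45.9 km/s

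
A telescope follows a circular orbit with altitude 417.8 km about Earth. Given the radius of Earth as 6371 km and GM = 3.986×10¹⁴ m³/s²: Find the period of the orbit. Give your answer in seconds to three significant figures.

r = 6371 + 417.8 = 6788.8 km = 6.7888×10⁶ m.
Kepler's third law: T = 2π√(r³/μ) = 2π√((6.789×10⁶)³ / 3.986×10¹⁴).
r³/μ = 7.849×10⁵ s², so T = 2π × 8.860×10² = 5.567×10³ s.

T ≈ 5570 seconds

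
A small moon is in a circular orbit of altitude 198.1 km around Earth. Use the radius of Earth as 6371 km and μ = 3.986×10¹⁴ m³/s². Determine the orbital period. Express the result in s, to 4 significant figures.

T ≈ 5299 s

r = 6371 + 198.1 = 6569.1 km = 6.5691×10⁶ m.
Kepler's third law: T = 2π√(r³/μ) = 2π√((6.569×10⁶)³ / 3.986×10¹⁴).
r³/μ = 7.112×10⁵ s², so T = 2π × 8.433×10² = 5.299×10³ s.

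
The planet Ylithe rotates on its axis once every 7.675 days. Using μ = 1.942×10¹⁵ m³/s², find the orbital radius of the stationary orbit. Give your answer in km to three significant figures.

r_sync ≈ 2.79×10⁵ km

T = 7.675 days = 6.631×10⁵ s.
A synchronous orbit has period T, so by Kepler's third law a = (μT²/4π²)^(1/3).
μT²/4π² = 1.942×10¹⁵ × (6.631×10⁵)² / 39.48 = 2.163×10²⁵ m³.
a = 2.786×10⁸ m = 2.7863×10⁵ km.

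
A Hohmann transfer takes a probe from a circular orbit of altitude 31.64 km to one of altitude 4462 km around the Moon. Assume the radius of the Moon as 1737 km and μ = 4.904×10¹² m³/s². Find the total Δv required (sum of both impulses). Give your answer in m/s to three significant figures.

Δv_total ≈ 709 m/s

r₁ = 1737 + 31.64 = 1768.6 km = 1.7686×10⁶ m.
r₂ = 1737 + 4462 = 6199.0 km = 6.1990×10⁶ m.
Transfer ellipse a_t = (r₁ + r₂)/2 = 3.984×10⁶ m.
At r₁: circular v_c1 = √(μ/r₁) = 1665 m/s; transfer-perilune v_p = √[μ(2/r₁ − 1/a_t)] = 2077 m/s.
Δv₁ = v_p − v_c1 = 412.0 m/s.
At r₂: circular v_c2 = √(μ/r₂) = 889.4 m/s; transfer-apolune v_a = √[μ(2/r₂ − 1/a_t)] = 592.6 m/s.
Δv₂ = v_c2 − v_a = 296.8 m/s.
Total Δv = Δv₁ + Δv₂ = 708.8 m/s.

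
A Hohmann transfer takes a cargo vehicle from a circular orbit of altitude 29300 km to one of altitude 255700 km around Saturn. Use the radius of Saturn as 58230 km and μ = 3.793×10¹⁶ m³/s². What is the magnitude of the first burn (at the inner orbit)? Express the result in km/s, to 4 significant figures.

Δv ≈ 5.216 km/s

r₁ = 58230 + 29300 = 87530 km = 8.7530×10⁷ m.
r₂ = 58230 + 255700 = 313930 km = 3.1393×10⁸ m.
Transfer ellipse a_t = (r₁ + r₂)/2 = 2.007×10⁸ m.
At r₁: circular v_c1 = √(μ/r₁) = 20820 m/s; transfer-perikrone v_p = √[μ(2/r₁ − 1/a_t)] = 26030 m/s.
Δv₁ = v_p − v_c1 = 5216 m/s.
= 5.216 km/s.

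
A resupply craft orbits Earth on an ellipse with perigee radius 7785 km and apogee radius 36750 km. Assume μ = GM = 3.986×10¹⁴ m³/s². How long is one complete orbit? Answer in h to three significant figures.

Semi-major axis a = (r_p + r_a)/2 = (7785.0 + 36750)/2 = 22268 km = 2.227×10⁷ m.
By Kepler's third law T = 2π√(a³/μ) = 2π × 5.263×10³ = 3.307×10⁴ s.
= 9.186 h.

T ≈ 9.19 h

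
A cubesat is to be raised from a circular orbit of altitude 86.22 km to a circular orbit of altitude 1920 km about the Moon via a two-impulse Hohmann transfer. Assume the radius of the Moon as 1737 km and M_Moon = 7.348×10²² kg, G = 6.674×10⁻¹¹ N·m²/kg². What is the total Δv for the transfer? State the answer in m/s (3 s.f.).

μ = GM = 6.674×10⁻¹¹ × 7.348×10²² = 4.904×10¹² m³/s².
r₁ = 1737 + 86.22 = 1823.2 km = 1.8232×10⁶ m.
r₂ = 1737 + 1920 = 3657.0 km = 3.6570×10⁶ m.
Transfer ellipse a_t = (r₁ + r₂)/2 = 2.740×10⁶ m.
At r₁: circular v_c1 = √(μ/r₁) = 1640 m/s; transfer-perilune v_p = √[μ(2/r₁ − 1/a_t)] = 1895 m/s.
Δv₁ = v_p − v_c1 = 254.6 m/s.
At r₂: circular v_c2 = √(μ/r₂) = 1158 m/s; transfer-apolune v_a = √[μ(2/r₂ − 1/a_t)] = 944.6 m/s.
Δv₂ = v_c2 − v_a = 213.4 m/s.
Total Δv = Δv₁ + Δv₂ = 468.0 m/s.

Δv_total ≈ 468 m/s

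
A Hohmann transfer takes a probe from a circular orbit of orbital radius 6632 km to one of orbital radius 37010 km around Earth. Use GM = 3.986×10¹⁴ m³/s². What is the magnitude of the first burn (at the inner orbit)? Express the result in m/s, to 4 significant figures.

Δv ≈ 2344 m/s

r₁ = 6632 km = 6.632×10⁶ m.
r₂ = 37010 km = 3.701×10⁷ m.
Transfer ellipse a_t = (r₁ + r₂)/2 = 2.182×10⁷ m.
At r₁: circular v_c1 = √(μ/r₁) = 7753 m/s; transfer-perigee v_p = √[μ(2/r₁ − 1/a_t)] = 10100 m/s.
Δv₁ = v_p − v_c1 = 2344 m/s.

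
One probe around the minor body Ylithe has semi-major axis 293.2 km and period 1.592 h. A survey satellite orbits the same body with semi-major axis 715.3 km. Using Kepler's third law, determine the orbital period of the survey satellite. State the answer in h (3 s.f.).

T₂ ≈ 6.07 h

Kepler's third law: T² ∝ a³, so T₂ = T₁ (a₂/a₁)^(3/2).
a₂/a₁ = 2.440, (a₂/a₁)^(3/2) = 3.811.
T₂ = 1.592 × 3.811 = 6.066 h.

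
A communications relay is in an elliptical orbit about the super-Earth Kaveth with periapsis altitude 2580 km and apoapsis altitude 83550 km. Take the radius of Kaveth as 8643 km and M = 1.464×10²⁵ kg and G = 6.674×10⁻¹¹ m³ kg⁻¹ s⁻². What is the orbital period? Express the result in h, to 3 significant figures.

T ≈ 20.8 h

μ = GM = 6.674×10⁻¹¹ × 1.464×10²⁵ = 9.771×10¹⁴ m³/s².
r_p = 8643 + 2580 = 11223 km = 1.1223×10⁷ m.
r_a = 8643 + 83550 = 92193 km = 9.2193×10⁷ m.
Semi-major axis a = (r_p + r_a)/2 = (11223 + 92193)/2 = 51708 km = 5.171×10⁷ m.
By Kepler's third law T = 2π√(a³/μ) = 2π × 1.190×10⁴ = 7.474×10⁴ s.
= 20.76 h.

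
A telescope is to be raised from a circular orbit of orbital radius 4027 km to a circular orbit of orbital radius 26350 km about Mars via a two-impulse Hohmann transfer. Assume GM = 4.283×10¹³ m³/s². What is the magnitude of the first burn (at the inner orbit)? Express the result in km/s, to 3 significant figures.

r₁ = 4027 km = 4.027×10⁶ m.
r₂ = 26350 km = 2.635×10⁷ m.
Transfer ellipse a_t = (r₁ + r₂)/2 = 1.519×10⁷ m.
At r₁: circular v_c1 = √(μ/r₁) = 3261 m/s; transfer-periapsis v_p = √[μ(2/r₁ − 1/a_t)] = 4296 m/s.
Δv₁ = v_p − v_c1 = 1034 m/s.
= 1.034 km/s.

Δv ≈ 1.03 km/s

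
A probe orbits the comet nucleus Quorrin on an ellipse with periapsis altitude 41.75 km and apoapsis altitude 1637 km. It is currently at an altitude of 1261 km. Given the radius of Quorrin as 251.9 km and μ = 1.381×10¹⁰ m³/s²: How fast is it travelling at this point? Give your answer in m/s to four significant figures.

v ≈ 74.84 m/s

r_p = 251.9 + 41.75 = 293.65 km = 2.9365×10⁵ m.
r_a = 251.9 + 1637 = 1888.9 km = 1.8889×10⁶ m.
r = 251.9 + 1261 = 1512.9 km = 1.513×10⁶ m.
Semi-major axis a = (r_p + r_a)/2 = 1091.3 km = 1.091×10⁶ m.
Vis-viva: v² = μ(2/r − 1/a) = 1.381×10¹⁰ × (1.322×10⁻⁶ − 9.164×10⁻⁷) = 5.601×10³ m²/s².
v = 74.84 m/s.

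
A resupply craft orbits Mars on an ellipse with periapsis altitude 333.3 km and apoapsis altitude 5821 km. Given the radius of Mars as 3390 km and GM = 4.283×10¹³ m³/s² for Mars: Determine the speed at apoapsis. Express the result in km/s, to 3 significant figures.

r_p = 3390 + 333.3 = 3723.3 km = 3.7233×10⁶ m.
r_a = 3390 + 5821 = 9211.0 km = 9.2110×10⁶ m.
Semi-major axis a = (r_p + r_a)/2 = 6467.1 km = 6.467×10⁶ m.
Vis-viva: v² = μ(2/r − 1/a) = 4.283×10¹³ × (2.171×10⁻⁷ − 1.546×10⁻⁷) = 2.677×10⁶ m²/s².
v = 1636 m/s = 1.636 km/s.

v ≈ 1.64 km/s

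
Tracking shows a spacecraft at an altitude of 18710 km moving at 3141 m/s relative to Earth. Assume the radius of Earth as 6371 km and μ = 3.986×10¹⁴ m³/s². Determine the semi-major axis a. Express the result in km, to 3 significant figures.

r = 6371 + 18710 = 25081 km = 2.508×10⁷ m.
Vis-viva rearranged: 1/a = 2/r − v²/μ = 7.974×10⁻⁸ − 2.475×10⁻⁸ = 5.499×10⁻⁸ m⁻¹.
a = 1.819×10⁷ m = 18185 km.

a ≈ 18200 km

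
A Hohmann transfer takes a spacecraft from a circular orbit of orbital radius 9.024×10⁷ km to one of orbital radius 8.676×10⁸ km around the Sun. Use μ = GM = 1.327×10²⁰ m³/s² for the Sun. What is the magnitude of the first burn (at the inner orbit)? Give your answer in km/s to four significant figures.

Δv ≈ 13.27 km/s

r₁ = 9.024×10⁷ km = 9.024×10¹⁰ m.
r₂ = 8.676×10⁸ km = 8.676×10¹¹ m.
Transfer ellipse a_t = (r₁ + r₂)/2 = 4.789×10¹¹ m.
At r₁: circular v_c1 = √(μ/r₁) = 38350 m/s; transfer-perihelion v_p = √[μ(2/r₁ − 1/a_t)] = 51610 m/s.
Δv₁ = v_p − v_c1 = 13270 m/s.
= 13.27 km/s.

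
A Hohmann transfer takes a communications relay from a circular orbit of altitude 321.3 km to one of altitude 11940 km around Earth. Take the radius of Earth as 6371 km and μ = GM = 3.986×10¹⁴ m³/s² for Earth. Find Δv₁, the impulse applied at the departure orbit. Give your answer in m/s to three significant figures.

Δv ≈ 1620 m/s

r₁ = 6371 + 321.3 = 6692.3 km = 6.6923×10⁶ m.
r₂ = 6371 + 11940 = 18311 km = 1.8311×10⁷ m.
Transfer ellipse a_t = (r₁ + r₂)/2 = 1.250×10⁷ m.
At r₁: circular v_c1 = √(μ/r₁) = 7718 m/s; transfer-perigee v_p = √[μ(2/r₁ − 1/a_t)] = 9340 m/s.
Δv₁ = v_p − v_c1 = 1623 m/s.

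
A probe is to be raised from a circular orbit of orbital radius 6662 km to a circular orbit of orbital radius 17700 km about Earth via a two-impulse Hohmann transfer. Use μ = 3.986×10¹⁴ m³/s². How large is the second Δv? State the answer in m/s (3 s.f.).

r₁ = 6662 km = 6.662×10⁶ m.
r₂ = 17700 km = 1.770×10⁷ m.
Transfer ellipse a_t = (r₁ + r₂)/2 = 1.218×10⁷ m.
At r₁: circular v_c1 = √(μ/r₁) = 7735 m/s; transfer-perigee v_p = √[μ(2/r₁ − 1/a_t)] = 9324 m/s.
At r₂: circular v_c2 = √(μ/r₂) = 4746 m/s; transfer-apogee v_a = √[μ(2/r₂ − 1/a_t)] = 3509 m/s.
Δv₂ = v_c2 − v_a = 1236 m/s.

Δv ≈ 1240 m/s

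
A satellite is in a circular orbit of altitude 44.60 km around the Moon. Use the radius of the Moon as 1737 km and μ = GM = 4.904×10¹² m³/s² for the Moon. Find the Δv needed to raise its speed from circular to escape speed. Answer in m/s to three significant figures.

r = 1737 + 44.60 = 1781.6 km = 1.7816×10⁶ m.
Circular speed v_c = √(μ/r) = 1659 m/s.
Escape speed v_esc = √(2μ/r) = √2 × v_c = 2346 m/s.
Δv = v_esc − v_c = 687.2 m/s.

Δv ≈ 687 m/s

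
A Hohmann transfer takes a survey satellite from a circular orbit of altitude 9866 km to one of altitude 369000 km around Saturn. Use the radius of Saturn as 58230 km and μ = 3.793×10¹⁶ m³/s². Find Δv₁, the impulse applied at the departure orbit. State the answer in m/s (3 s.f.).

Δv ≈ 7400 m/s

r₁ = 58230 + 9866 = 68096 km = 6.8096×10⁷ m.
r₂ = 58230 + 369000 = 427230 km = 4.2723×10⁸ m.
Transfer ellipse a_t = (r₁ + r₂)/2 = 2.477×10⁸ m.
At r₁: circular v_c1 = √(μ/r₁) = 23600 m/s; transfer-perikrone v_p = √[μ(2/r₁ − 1/a_t)] = 31000 m/s.
Δv₁ = v_p − v_c1 = 7397 m/s.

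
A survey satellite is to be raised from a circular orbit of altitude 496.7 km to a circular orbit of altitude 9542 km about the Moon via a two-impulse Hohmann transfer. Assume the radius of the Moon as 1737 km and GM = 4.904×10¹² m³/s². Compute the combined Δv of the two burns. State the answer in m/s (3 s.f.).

r₁ = 1737 + 496.7 = 2233.7 km = 2.2337×10⁶ m.
r₂ = 1737 + 9542 = 11279 km = 1.1279×10⁷ m.
Transfer ellipse a_t = (r₁ + r₂)/2 = 6.756×10⁶ m.
At r₁: circular v_c1 = √(μ/r₁) = 1482 m/s; transfer-perilune v_p = √[μ(2/r₁ − 1/a_t)] = 1914 m/s.
Δv₁ = v_p − v_c1 = 432.7 m/s.
At r₂: circular v_c2 = √(μ/r₂) = 659.4 m/s; transfer-apolune v_a = √[μ(2/r₂ − 1/a_t)] = 379.1 m/s.
Δv₂ = v_c2 − v_a = 280.2 m/s.
Total Δv = Δv₁ + Δv₂ = 713.0 m/s.

Δv_total ≈ 713 m/s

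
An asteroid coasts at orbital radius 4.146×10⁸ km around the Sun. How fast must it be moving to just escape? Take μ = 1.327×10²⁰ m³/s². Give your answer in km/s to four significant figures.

r = 4.146×10⁸ km = 4.146×10¹¹ m.
Escape speed v_esc = √(2μ/r) = √(2 × 1.327×10²⁰ / 4.146×10¹¹) = √(6.401×10⁸) = 25300 m/s.
= 25.30 km/s.

v_esc ≈ 25.30 km/s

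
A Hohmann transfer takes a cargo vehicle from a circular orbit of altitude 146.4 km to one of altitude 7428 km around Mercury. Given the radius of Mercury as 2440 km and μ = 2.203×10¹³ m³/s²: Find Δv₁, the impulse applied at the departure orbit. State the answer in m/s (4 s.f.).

r₁ = 2440 + 146.4 = 2586.4 km = 2.5864×10⁶ m.
r₂ = 2440 + 7428 = 9868.0 km = 9.8680×10⁶ m.
Transfer ellipse a_t = (r₁ + r₂)/2 = 6.227×10⁶ m.
At r₁: circular v_c1 = √(μ/r₁) = 2918 m/s; transfer-periherm v_p = √[μ(2/r₁ − 1/a_t)] = 3674 m/s.
Δv₁ = v_p − v_c1 = 755.4 m/s.

Δv ≈ 755.4 m/s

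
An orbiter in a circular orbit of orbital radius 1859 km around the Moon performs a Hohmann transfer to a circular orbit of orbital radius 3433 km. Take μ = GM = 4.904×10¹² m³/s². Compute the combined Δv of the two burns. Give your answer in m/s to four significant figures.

Δv_total ≈ 419.2 m/s

r₁ = 1859 km = 1.859×10⁶ m.
r₂ = 3433 km = 3.433×10⁶ m.
Transfer ellipse a_t = (r₁ + r₂)/2 = 2.646×10⁶ m.
At r₁: circular v_c1 = √(μ/r₁) = 1624 m/s; transfer-perilune v_p = √[μ(2/r₁ − 1/a_t)] = 1850 m/s.
Δv₁ = v_p − v_c1 = 225.8 m/s.
At r₂: circular v_c2 = √(μ/r₂) = 1195 m/s; transfer-apolune v_a = √[μ(2/r₂ − 1/a_t)] = 1002 m/s.
Δv₂ = v_c2 − v_a = 193.4 m/s.
Total Δv = Δv₁ + Δv₂ = 419.2 m/s.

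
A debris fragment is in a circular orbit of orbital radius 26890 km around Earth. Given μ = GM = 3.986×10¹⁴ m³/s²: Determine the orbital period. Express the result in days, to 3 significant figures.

r = 26890 km = 2.689×10⁷ m.
Kepler's third law: T = 2π√(r³/μ) = 2π√((2.689×10⁷)³ / 3.986×10¹⁴).
r³/μ = 4.878×10⁷ s², so T = 2π × 6.984×10³ = 4.388×10⁴ s.
Converting: 4.388×10⁴ s ÷ 86400 = 0.5079 days.

T ≈ 0.508 days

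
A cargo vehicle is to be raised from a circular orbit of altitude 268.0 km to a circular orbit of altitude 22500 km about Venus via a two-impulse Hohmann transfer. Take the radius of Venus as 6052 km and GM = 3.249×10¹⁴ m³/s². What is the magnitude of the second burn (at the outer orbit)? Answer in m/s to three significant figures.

r₁ = 6052 + 268.0 = 6320.0 km = 6.3200×10⁶ m.
r₂ = 6052 + 22500 = 28552 km = 2.8552×10⁷ m.
Transfer ellipse a_t = (r₁ + r₂)/2 = 1.744×10⁷ m.
At r₁: circular v_c1 = √(μ/r₁) = 7170 m/s; transfer-periapsis v_p = √[μ(2/r₁ − 1/a_t)] = 9175 m/s.
At r₂: circular v_c2 = √(μ/r₂) = 3373 m/s; transfer-apoapsis v_a = √[μ(2/r₂ − 1/a_t)] = 2031 m/s.
Δv₂ = v_c2 − v_a = 1342 m/s.

Δv ≈ 1340 m/s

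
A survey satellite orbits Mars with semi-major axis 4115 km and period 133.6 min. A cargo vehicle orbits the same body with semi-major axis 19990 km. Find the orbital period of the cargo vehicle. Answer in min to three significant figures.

Kepler's third law: T² ∝ a³, so T₂ = T₁ (a₂/a₁)^(3/2).
a₂/a₁ = 4.858, (a₂/a₁)^(3/2) = 10.71.
T₂ = 133.6 × 10.71 = 1430 min.

T₂ ≈ 1430 min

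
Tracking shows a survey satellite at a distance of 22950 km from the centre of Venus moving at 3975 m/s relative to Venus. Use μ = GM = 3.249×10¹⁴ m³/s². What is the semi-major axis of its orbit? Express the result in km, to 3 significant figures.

a ≈ 26000 km

r = 2.295×10⁷ m.
Specific orbital energy ε = v²/2 − μ/r = (3975)²/2 − 3.249×10¹⁴/2.295×10⁷ = -6.257×10⁶ J/kg.
Since ε = −μ/(2a), a = −μ/(2ε) = 2.596×10⁷ m = 25965 km.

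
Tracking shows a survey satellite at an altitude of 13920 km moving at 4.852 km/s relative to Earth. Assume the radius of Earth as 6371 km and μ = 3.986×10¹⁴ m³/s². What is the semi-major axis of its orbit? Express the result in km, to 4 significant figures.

a ≈ 25310 km

r = 6371 + 13920 = 20291 km = 2.029×10⁷ m.
Vis-viva rearranged: 1/a = 2/r − v²/μ = 9.857×10⁻⁸ − 5.906×10⁻⁸ = 3.950×10⁻⁸ m⁻¹.
a = 2.531×10⁷ m = 25314 km.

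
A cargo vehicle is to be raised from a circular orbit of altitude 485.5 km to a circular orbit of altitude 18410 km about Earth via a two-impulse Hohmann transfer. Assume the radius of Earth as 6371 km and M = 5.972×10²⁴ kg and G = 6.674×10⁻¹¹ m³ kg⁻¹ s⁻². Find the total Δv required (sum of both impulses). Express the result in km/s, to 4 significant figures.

μ = GM = 6.674×10⁻¹¹ × 5.972×10²⁴ = 3.986×10¹⁴ m³/s².
r₁ = 6371 + 485.5 = 6856.5 km = 6.8565×10⁶ m.
r₂ = 6371 + 18410 = 24781 km = 2.4781×10⁷ m.
Transfer ellipse a_t = (r₁ + r₂)/2 = 1.582×10⁷ m.
At r₁: circular v_c1 = √(μ/r₁) = 7624 m/s; transfer-perigee v_p = √[μ(2/r₁ − 1/a_t)] = 9543 m/s.
Δv₁ = v_p − v_c1 = 1918 m/s.
At r₂: circular v_c2 = √(μ/r₂) = 4010 m/s; transfer-apogee v_a = √[μ(2/r₂ − 1/a_t)] = 2640 m/s.
Δv₂ = v_c2 − v_a = 1370 m/s.
Total Δv = Δv₁ + Δv₂ = 3289 m/s = 3.289 km/s.

Δv_total ≈ 3.289 km/s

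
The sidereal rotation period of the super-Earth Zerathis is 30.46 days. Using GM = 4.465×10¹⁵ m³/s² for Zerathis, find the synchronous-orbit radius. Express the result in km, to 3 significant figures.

T = 30.46 days = 2.632×10⁶ s.
A synchronous orbit has period T, so by Kepler's third law a = (μT²/4π²)^(1/3).
μT²/4π² = 4.465×10¹⁵ × (2.632×10⁶)² / 39.48 = 7.833×10²⁶ m³.
a = 9.218×10⁸ m = 9.2183×10⁵ km.

r_sync ≈ 9.22×10⁵ km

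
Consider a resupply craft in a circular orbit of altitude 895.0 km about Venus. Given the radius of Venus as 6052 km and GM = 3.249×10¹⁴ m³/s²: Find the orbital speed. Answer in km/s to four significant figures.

v ≈ 6.839 km/s

r = 6052 + 895.0 = 6947.0 km = 6.9470×10⁶ m.
For a circular orbit v = √(μ/r) = √(3.249×10¹⁴ / 6.947×10⁶) = √(4.677×10⁷) = 6839 m/s.
That is 6.839 km/s.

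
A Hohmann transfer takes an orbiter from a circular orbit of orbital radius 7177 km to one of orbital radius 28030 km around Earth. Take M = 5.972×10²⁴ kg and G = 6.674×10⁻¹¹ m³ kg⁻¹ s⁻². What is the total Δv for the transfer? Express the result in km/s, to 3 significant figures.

Δv_total ≈ 3.31 km/s

μ = GM = 6.674×10⁻¹¹ × 5.972×10²⁴ = 3.986×10¹⁴ m³/s².
r₁ = 7177 km = 7.177×10⁶ m.
r₂ = 28030 km = 2.803×10⁷ m.
Transfer ellipse a_t = (r₁ + r₂)/2 = 1.760×10⁷ m.
At r₁: circular v_c1 = √(μ/r₁) = 7452 m/s; transfer-perigee v_p = √[μ(2/r₁ − 1/a_t)] = 9404 m/s.
Δv₁ = v_p − v_c1 = 1951 m/s.
At r₂: circular v_c2 = √(μ/r₂) = 3771 m/s; transfer-apogee v_a = √[μ(2/r₂ − 1/a_t)] = 2408 m/s.
Δv₂ = v_c2 − v_a = 1363 m/s.
Total Δv = Δv₁ + Δv₂ = 3315 m/s = 3.315 km/s.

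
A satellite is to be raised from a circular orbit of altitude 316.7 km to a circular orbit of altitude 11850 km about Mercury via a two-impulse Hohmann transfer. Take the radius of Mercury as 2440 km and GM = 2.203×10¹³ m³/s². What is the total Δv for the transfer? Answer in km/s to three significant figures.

Δv_total ≈ 1.37 km/s

r₁ = 2440 + 316.7 = 2756.7 km = 2.7567×10⁶ m.
r₂ = 2440 + 11850 = 14290 km = 1.4290×10⁷ m.
Transfer ellipse a_t = (r₁ + r₂)/2 = 8.523×10⁶ m.
At r₁: circular v_c1 = √(μ/r₁) = 2827 m/s; transfer-periherm v_p = √[μ(2/r₁ − 1/a_t)] = 3660 m/s.
Δv₁ = v_p − v_c1 = 833.4 m/s.
At r₂: circular v_c2 = √(μ/r₂) = 1242 m/s; transfer-apoherm v_a = √[μ(2/r₂ − 1/a_t)] = 706.1 m/s.
Δv₂ = v_c2 − v_a = 535.5 m/s.
Total Δv = Δv₁ + Δv₂ = 1369 m/s = 1.369 km/s.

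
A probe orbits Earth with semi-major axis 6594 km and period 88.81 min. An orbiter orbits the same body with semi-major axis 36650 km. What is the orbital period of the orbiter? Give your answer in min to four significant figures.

Kepler's third law: T² ∝ a³, so T₂ = T₁ (a₂/a₁)^(3/2).
a₂/a₁ = 5.558, (a₂/a₁)^(3/2) = 13.10.
T₂ = 88.81 × 13.10 = 1164 min.

T₂ ≈ 1164 min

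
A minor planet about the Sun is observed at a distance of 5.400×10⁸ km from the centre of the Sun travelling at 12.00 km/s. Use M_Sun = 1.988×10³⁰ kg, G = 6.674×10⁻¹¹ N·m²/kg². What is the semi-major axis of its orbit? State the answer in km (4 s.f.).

a ≈ 3.819×10⁸ km

μ = GM = 6.674×10⁻¹¹ × 1.988×10³⁰ = 1.327×10²⁰ m³/s².
r = 5.400×10¹¹ m.
Specific orbital energy ε = v²/2 − μ/r = (12000)²/2 − 1.327×10²⁰/5.400×10¹¹ = -1.737×10⁸ J/kg.
Since ε = −μ/(2a), a = −μ/(2ε) = 3.819×10¹¹ m = 3.8192×10⁸ km.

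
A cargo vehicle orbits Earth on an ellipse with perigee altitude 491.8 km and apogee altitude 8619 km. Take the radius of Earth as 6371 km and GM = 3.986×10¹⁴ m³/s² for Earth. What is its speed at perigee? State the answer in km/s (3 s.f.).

r_p = 6371 + 491.8 = 6862.8 km = 6.8628×10⁶ m.
r_a = 6371 + 8619 = 14990 km = 1.4990×10⁷ m.
Semi-major axis a = (r_p + r_a)/2 = 10926 km = 1.093×10⁷ m.
Vis-viva: v² = μ(2/r − 1/a) = 3.986×10¹⁴ × (2.914×10⁻⁷ − 9.152×10⁻⁸) = 7.968×10⁷ m²/s².
v = 8926 m/s = 8.926 km/s.

v ≈ 8.93 km/s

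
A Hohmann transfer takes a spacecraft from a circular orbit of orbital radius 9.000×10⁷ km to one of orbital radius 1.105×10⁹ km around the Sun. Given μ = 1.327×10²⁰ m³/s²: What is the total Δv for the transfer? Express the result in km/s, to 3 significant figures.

Δv_total ≈ 20.5 km/s

r₁ = 9.000×10⁷ km = 9.000×10¹⁰ m.
r₂ = 1.105×10⁹ km = 1.105×10¹² m.
Transfer ellipse a_t = (r₁ + r₂)/2 = 5.975×10¹¹ m.
At r₁: circular v_c1 = √(μ/r₁) = 38400 m/s; transfer-perihelion v_p = √[μ(2/r₁ − 1/a_t)] = 52220 m/s.
Δv₁ = v_p − v_c1 = 13820 m/s.
At r₂: circular v_c2 = √(μ/r₂) = 10960 m/s; transfer-aphelion v_a = √[μ(2/r₂ − 1/a_t)] = 4253 m/s.
Δv₂ = v_c2 − v_a = 6705 m/s.
Total Δv = Δv₁ + Δv₂ = 20530 m/s = 20.53 km/s.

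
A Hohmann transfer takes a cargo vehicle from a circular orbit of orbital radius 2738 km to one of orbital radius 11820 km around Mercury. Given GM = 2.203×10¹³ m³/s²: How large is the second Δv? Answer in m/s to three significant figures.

Δv ≈ 528 m/s

r₁ = 2738 km = 2.738×10⁶ m.
r₂ = 11820 km = 1.182×10⁷ m.
Transfer ellipse a_t = (r₁ + r₂)/2 = 7.279×10⁶ m.
At r₁: circular v_c1 = √(μ/r₁) = 2837 m/s; transfer-periherm v_p = √[μ(2/r₁ − 1/a_t)] = 3615 m/s.
At r₂: circular v_c2 = √(μ/r₂) = 1365 m/s; transfer-apoherm v_a = √[μ(2/r₂ − 1/a_t)] = 837.3 m/s.
Δv₂ = v_c2 − v_a = 527.9 m/s.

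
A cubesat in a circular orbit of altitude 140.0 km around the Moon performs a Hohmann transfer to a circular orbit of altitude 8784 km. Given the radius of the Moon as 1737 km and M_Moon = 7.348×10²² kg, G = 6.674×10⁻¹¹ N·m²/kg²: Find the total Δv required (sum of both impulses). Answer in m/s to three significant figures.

μ = GM = 6.674×10⁻¹¹ × 7.348×10²² = 4.904×10¹² m³/s².
r₁ = 1737 + 140.0 = 1877.0 km = 1.8770×10⁶ m.
r₂ = 1737 + 8784 = 10521 km = 1.0521×10⁷ m.
Transfer ellipse a_t = (r₁ + r₂)/2 = 6.199×10⁶ m.
At r₁: circular v_c1 = √(μ/r₁) = 1616 m/s; transfer-perilune v_p = √[μ(2/r₁ − 1/a_t)] = 2106 m/s.
Δv₁ = v_p − v_c1 = 489.4 m/s.
At r₂: circular v_c2 = √(μ/r₂) = 682.7 m/s; transfer-apolune v_a = √[μ(2/r₂ − 1/a_t)] = 375.7 m/s.
Δv₂ = v_c2 − v_a = 307.0 m/s.
Total Δv = Δv₁ + Δv₂ = 796.4 m/s.

Δv_total ≈ 796 m/s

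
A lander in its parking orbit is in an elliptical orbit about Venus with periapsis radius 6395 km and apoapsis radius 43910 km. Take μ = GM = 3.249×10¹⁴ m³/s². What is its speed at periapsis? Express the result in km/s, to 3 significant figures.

Semi-major axis a = (r_p + r_a)/2 = 25152 km = 2.515×10⁷ m.
Vis-viva: v² = μ(2/r − 1/a) = 3.249×10¹⁴ × (3.127×10⁻⁷ − 3.976×10⁻⁸) = 8.869×10⁷ m²/s².
v = 9418 m/s = 9.418 km/s.

v ≈ 9.42 km/s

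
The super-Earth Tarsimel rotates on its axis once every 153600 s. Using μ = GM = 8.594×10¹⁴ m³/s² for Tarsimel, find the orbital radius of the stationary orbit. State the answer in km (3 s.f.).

A synchronous orbit has period T, so by Kepler's third law a = (μT²/4π²)^(1/3).
μT²/4π² = 8.594×10¹⁴ × (1.536×10⁵)² / 39.48 = 5.136×10²³ m³.
a = 8.008×10⁷ m = 80083 km.

r_sync ≈ 80100 km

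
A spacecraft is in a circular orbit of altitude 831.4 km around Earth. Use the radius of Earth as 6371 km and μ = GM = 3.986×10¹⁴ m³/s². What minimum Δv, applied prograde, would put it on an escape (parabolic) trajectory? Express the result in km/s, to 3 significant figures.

Δv ≈ 3.08 km/s

r = 6371 + 831.4 = 7202.4 km = 7.2024×10⁶ m.
Circular speed v_c = √(μ/r) = 7439 m/s.
Escape speed v_esc = √(2μ/r) = √2 × v_c = 10520 m/s.
Δv = v_esc − v_c = 3081 m/s = 3.081 km/s.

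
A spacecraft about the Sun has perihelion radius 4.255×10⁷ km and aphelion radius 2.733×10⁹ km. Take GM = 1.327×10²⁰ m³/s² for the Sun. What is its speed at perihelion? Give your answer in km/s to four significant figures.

Semi-major axis a = (r_p + r_a)/2 = 1.3878×10⁹ km = 1.388×10¹² m.
Vis-viva: v² = μ(2/r − 1/a) = 1.327×10²⁰ × (4.700×10⁻¹¹ − 7.206×10⁻¹³) = 6.142×10⁹ m²/s².
v = 78370 m/s = 78.37 km/s.

v ≈ 78.37 km/s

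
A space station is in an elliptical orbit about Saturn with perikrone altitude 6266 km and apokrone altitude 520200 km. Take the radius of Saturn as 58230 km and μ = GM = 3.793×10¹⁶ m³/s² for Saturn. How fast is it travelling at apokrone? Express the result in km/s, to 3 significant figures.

v ≈ 3.63 km/s

r_p = 58230 + 6266 = 64496 km = 6.4496×10⁷ m.
r_a = 58230 + 520200 = 578430 km = 5.7843×10⁸ m.
Semi-major axis a = (r_p + r_a)/2 = 3.2146×10⁵ km = 3.215×10⁸ m.
Vis-viva: v² = μ(2/r − 1/a) = 3.793×10¹⁶ × (3.458×10⁻⁹ − 3.111×10⁻⁹) = 1.316×10⁷ m²/s².
v = 3627 m/s = 3.627 km/s.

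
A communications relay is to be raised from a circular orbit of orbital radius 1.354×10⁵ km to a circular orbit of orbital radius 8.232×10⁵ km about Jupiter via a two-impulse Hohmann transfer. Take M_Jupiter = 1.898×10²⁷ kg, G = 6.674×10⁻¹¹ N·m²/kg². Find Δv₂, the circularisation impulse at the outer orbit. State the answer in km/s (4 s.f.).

μ = GM = 6.674×10⁻¹¹ × 1.898×10²⁷ = 1.267×10¹⁷ m³/s².
r₁ = 1.354×10⁵ km = 1.354×10⁸ m.
r₂ = 8.232×10⁵ km = 8.232×10⁸ m.
Transfer ellipse a_t = (r₁ + r₂)/2 = 4.793×10⁸ m.
At r₁: circular v_c1 = √(μ/r₁) = 30590 m/s; transfer-perijove v_p = √[μ(2/r₁ − 1/a_t)] = 40080 m/s.
At r₂: circular v_c2 = √(μ/r₂) = 12400 m/s; transfer-apojove v_a = √[μ(2/r₂ − 1/a_t)] = 6593 m/s.
Δv₂ = v_c2 − v_a = 5812 m/s.
= 5.812 km/s.

Δv ≈ 5.812 km/s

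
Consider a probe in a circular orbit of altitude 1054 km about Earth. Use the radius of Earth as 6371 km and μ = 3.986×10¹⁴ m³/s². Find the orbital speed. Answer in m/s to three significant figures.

r = 6371 + 1054 = 7425.0 km = 7.4250×10⁶ m.
For a circular orbit v = √(μ/r) = √(3.986×10¹⁴ / 7.425×10⁶) = √(5.368×10⁷) = 7327 m/s.

v ≈ 7330 m/s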